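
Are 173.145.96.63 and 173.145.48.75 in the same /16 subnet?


Mask: 255.255.0.0
173.145.96.63 AND mask = 173.145.0.0
173.145.48.75 AND mask = 173.145.0.0
Yes, same subnet (173.145.0.0)


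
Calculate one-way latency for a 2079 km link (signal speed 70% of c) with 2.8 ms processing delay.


Speed = 0.7 * 3e5 km/s = 210000 km/s
Propagation delay = 2079 / 210000 = 0.0099 s = 9.9 ms
Processing delay = 2.8 ms
Total one-way latency = 12.7 ms


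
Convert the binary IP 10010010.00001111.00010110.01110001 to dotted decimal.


10010010 = 146
00001111 = 15
00010110 = 22
01110001 = 113
IP: 146.15.22.113


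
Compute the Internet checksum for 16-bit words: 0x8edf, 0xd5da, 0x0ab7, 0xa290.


Sum all words (with carry folding):
+ 0x8edf = 0x8edf
+ 0xd5da = 0x64ba
+ 0x0ab7 = 0x6f71
+ 0xa290 = 0x1202
One's complement: ~0x1202
Checksum = 0xedfd


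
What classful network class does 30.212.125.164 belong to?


First octet: 30
Binary: 00011110
0xxxxxxx -> Class A (1-126)
Class A, default mask 255.0.0.0 (/8)


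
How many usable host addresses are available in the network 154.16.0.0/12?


Host bits = 32 - 12 = 20
Total addresses = 2^20 = 1048576
Usable = total - 2 (network and broadcast)
Usable hosts: 1048574


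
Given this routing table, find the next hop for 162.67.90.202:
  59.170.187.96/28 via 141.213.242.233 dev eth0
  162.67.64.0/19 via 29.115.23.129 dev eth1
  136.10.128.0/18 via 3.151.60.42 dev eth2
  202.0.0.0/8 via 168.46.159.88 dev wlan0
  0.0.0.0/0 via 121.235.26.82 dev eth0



Longest prefix match for 162.67.90.202:
  /28 59.170.187.96: no
  /19 162.67.64.0: MATCH
  /18 136.10.128.0: no
  /8 202.0.0.0: no
  /0 0.0.0.0: MATCH
Selected: next-hop 29.115.23.129 via eth1 (matched /19)


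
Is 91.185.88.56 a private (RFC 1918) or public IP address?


RFC 1918 private ranges:
  10.0.0.0/8 (10.0.0.0 - 10.255.255.255)
  172.16.0.0/12 (172.16.0.0 - 172.31.255.255)
  192.168.0.0/16 (192.168.0.0 - 192.168.255.255)
Public (not in any RFC 1918 range)


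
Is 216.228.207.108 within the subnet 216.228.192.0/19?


Subnet network: 216.228.192.0
Test IP AND mask: 216.228.192.0
Yes, 216.228.207.108 is in 216.228.192.0/19


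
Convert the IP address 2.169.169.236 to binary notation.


2 = 00000010
169 = 10101001
169 = 10101001
236 = 11101100
Binary: 00000010.10101001.10101001.11101100


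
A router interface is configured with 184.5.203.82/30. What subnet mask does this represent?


/30 means 30 network bits, 2 host bits
Binary: 11111111111111111111111111111100
Mask: 255.255.255.252


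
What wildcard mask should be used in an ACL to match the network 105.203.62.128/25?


Subnet mask: 255.255.255.128
Wildcard = 255.255.255.255 - subnet mask
255 - 255 = 0
255 - 255 = 0
255 - 255 = 0
255 - 128 = 127
Wildcard: 0.0.0.127


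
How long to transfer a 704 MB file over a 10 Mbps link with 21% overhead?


Effective throughput = 10 * (1 - 21/100) = 7.9 Mbps
File size in Mb = 704 * 8 = 5632 Mb
Time = 5632 / 7.9
Time = 712.9114 seconds


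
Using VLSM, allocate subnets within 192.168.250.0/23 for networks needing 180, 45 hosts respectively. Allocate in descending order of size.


180 hosts -> /24 (254 usable): 192.168.250.0/24
45 hosts -> /26 (62 usable): 192.168.251.0/26
Allocation: 192.168.250.0/24 (180 hosts, 254 usable); 192.168.251.0/26 (45 hosts, 62 usable)


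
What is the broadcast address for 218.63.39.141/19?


Network: 218.63.32.0/19
Host bits = 13
Set all host bits to 1:
Broadcast: 218.63.63.255


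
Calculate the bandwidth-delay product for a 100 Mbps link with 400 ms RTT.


BDP = bandwidth * RTT
= 100 Mbps * 400 ms
= 100 * 1e6 * 400 / 1000 bits
= 40000000 bits
= 5000000 bytes
= 4882.8125 KB
BDP = 40000000 bits (5000000 bytes)


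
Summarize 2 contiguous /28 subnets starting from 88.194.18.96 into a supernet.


Original prefix: /28
Number of subnets: 2 = 2^1
New prefix = 28 - 1 = 27
Supernet: 88.194.18.96/27


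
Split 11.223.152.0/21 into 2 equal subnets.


New prefix = 21 + 1 = 22
Each subnet has 1024 addresses
  11.223.152.0/22
  11.223.156.0/22
Subnets: 11.223.152.0/22, 11.223.156.0/22


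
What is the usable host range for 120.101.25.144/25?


Network: 120.101.25.128
Broadcast: 120.101.25.255
First usable = network + 1
Last usable = broadcast - 1
Range: 120.101.25.129 to 120.101.25.254


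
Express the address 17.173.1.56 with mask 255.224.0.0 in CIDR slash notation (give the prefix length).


Binary: 11111111.11100000.00000000.00000000
Count leading 1s
Prefix: /11


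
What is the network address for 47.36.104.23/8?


IP:   00101111.00100100.01101000.00010111
Mask: 11111111.00000000.00000000.00000000
AND operation:
Net:  00101111.00000000.00000000.00000000
Network: 47.0.0.0/8


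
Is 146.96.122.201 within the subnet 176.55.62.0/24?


Subnet network: 176.55.62.0
Test IP AND mask: 146.96.122.0
No, 146.96.122.201 is not in 176.55.62.0/24


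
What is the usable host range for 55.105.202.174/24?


Network: 55.105.202.0
Broadcast: 55.105.202.255
First usable = network + 1
Last usable = broadcast - 1
Range: 55.105.202.1 to 55.105.202.254


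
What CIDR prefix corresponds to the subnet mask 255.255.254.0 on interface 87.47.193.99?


Binary: 11111111.11111111.11111110.00000000
Count leading 1s
Prefix: /23


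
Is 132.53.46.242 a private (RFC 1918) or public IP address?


RFC 1918 private ranges:
  10.0.0.0/8 (10.0.0.0 - 10.255.255.255)
  172.16.0.0/12 (172.16.0.0 - 172.31.255.255)
  192.168.0.0/16 (192.168.0.0 - 192.168.255.255)
Public (not in any RFC 1918 range)


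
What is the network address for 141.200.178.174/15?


IP:   10001101.11001000.10110010.10101110
Mask: 11111111.11111110.00000000.00000000
AND operation:
Net:  10001101.11001000.00000000.00000000
Network: 141.200.0.0/15


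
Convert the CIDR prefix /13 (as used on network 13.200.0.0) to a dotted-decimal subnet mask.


/13 means 13 network bits, 19 host bits
Binary: 11111111111110000000000000000000
Mask: 255.248.0.0


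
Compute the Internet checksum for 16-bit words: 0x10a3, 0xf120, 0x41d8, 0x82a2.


Sum all words (with carry folding):
+ 0x10a3 = 0x10a3
+ 0xf120 = 0x01c4
+ 0x41d8 = 0x439c
+ 0x82a2 = 0xc63e
One's complement: ~0xc63e
Checksum = 0x39c1


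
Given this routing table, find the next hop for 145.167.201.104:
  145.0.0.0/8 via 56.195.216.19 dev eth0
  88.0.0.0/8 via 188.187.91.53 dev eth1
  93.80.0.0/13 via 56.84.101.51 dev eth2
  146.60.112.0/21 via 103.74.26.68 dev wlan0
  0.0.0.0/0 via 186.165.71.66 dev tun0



Longest prefix match for 145.167.201.104:
  /8 145.0.0.0: MATCH
  /8 88.0.0.0: no
  /13 93.80.0.0: no
  /21 146.60.112.0: no
  /0 0.0.0.0: MATCH
Selected: next-hop 56.195.216.19 via eth0 (matched /8)


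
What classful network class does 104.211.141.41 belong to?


First octet: 104
Binary: 01101000
0xxxxxxx -> Class A (1-126)
Class A, default mask 255.0.0.0 (/8)


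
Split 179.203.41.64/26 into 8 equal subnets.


New prefix = 26 + 3 = 29
Each subnet has 8 addresses
  179.203.41.64/29
  179.203.41.72/29
  179.203.41.80/29
  179.203.41.88/29
  179.203.41.96/29
  179.203.41.104/29
  179.203.41.112/29
  179.203.41.120/29
Subnets: 179.203.41.64/29, 179.203.41.72/29, 179.203.41.80/29, 179.203.41.88/29, 179.203.41.96/29, 179.203.41.104/29, 179.203.41.112/29, 179.203.41.120/29


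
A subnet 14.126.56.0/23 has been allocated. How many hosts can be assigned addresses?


Host bits = 32 - 23 = 9
Total addresses = 2^9 = 512
Usable = total - 2 (network and broadcast)
Usable hosts: 510


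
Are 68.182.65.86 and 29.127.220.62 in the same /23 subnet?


Mask: 255.255.254.0
68.182.65.86 AND mask = 68.182.64.0
29.127.220.62 AND mask = 29.127.220.0
No, different subnets (68.182.64.0 vs 29.127.220.0)


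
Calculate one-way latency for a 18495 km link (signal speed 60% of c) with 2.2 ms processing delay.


Speed = 0.6 * 3e5 km/s = 180000 km/s
Propagation delay = 18495 / 180000 = 0.1027 s = 102.75 ms
Processing delay = 2.2 ms
Total one-way latency = 104.95 ms


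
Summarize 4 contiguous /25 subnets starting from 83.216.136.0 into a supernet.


Original prefix: /25
Number of subnets: 4 = 2^2
New prefix = 25 - 2 = 23
Supernet: 83.216.136.0/23


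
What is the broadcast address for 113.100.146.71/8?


Network: 113.0.0.0/8
Host bits = 24
Set all host bits to 1:
Broadcast: 113.255.255.255


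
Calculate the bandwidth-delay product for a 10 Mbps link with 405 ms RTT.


BDP = bandwidth * RTT
= 10 Mbps * 405 ms
= 10 * 1e6 * 405 / 1000 bits
= 4050000 bits
= 506250 bytes
= 494.3848 KB
BDP = 4050000 bits (506250 bytes)


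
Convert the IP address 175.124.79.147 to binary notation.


175 = 10101111
124 = 01111100
79 = 01001111
147 = 10010011
Binary: 10101111.01111100.01001111.10010011


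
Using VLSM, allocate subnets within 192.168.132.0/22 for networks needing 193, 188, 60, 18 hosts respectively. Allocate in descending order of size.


193 hosts -> /24 (254 usable): 192.168.132.0/24
188 hosts -> /24 (254 usable): 192.168.133.0/24
60 hosts -> /26 (62 usable): 192.168.134.0/26
18 hosts -> /27 (30 usable): 192.168.134.64/27
Allocation: 192.168.132.0/24 (193 hosts, 254 usable); 192.168.133.0/24 (188 hosts, 254 usable); 192.168.134.0/26 (60 hosts, 62 usable); 192.168.134.64/27 (18 hosts, 30 usable)


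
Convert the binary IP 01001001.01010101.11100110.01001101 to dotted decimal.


01001001 = 73
01010101 = 85
11100110 = 230
01001101 = 77
IP: 73.85.230.77


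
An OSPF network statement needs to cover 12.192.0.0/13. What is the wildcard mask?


Subnet mask: 255.248.0.0
Wildcard = 255.255.255.255 - subnet mask
255 - 255 = 0
255 - 248 = 7
255 - 0 = 255
255 - 0 = 255
Wildcard: 0.7.255.255


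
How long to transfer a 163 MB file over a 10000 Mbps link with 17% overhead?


Effective throughput = 10000 * (1 - 17/100) = 8300 Mbps
File size in Mb = 163 * 8 = 1304 Mb
Time = 1304 / 8300
Time = 0.1571 seconds


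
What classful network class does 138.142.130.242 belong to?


First octet: 138
Binary: 10001010
10xxxxxx -> Class B (128-191)
Class B, default mask 255.255.0.0 (/16)


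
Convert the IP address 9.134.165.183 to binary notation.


9 = 00001001
134 = 10000110
165 = 10100101
183 = 10110111
Binary: 00001001.10000110.10100101.10110111


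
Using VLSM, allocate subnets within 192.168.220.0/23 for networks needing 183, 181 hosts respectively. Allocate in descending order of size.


183 hosts -> /24 (254 usable): 192.168.220.0/24
181 hosts -> /24 (254 usable): 192.168.221.0/24
Allocation: 192.168.220.0/24 (183 hosts, 254 usable); 192.168.221.0/24 (181 hosts, 254 usable)


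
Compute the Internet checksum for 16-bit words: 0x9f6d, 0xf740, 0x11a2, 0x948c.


Sum all words (with carry folding):
+ 0x9f6d = 0x9f6d
+ 0xf740 = 0x96ae
+ 0x11a2 = 0xa850
+ 0x948c = 0x3cdd
One's complement: ~0x3cdd
Checksum = 0xc322


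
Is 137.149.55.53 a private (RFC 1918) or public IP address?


RFC 1918 private ranges:
  10.0.0.0/8 (10.0.0.0 - 10.255.255.255)
  172.16.0.0/12 (172.16.0.0 - 172.31.255.255)
  192.168.0.0/16 (192.168.0.0 - 192.168.255.255)
Public (not in any RFC 1918 range)


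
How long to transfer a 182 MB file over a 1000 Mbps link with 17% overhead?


Effective throughput = 1000 * (1 - 17/100) = 830 Mbps
File size in Mb = 182 * 8 = 1456 Mb
Time = 1456 / 830
Time = 1.7542 seconds


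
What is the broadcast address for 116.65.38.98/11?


Network: 116.64.0.0/11
Host bits = 21
Set all host bits to 1:
Broadcast: 116.95.255.255


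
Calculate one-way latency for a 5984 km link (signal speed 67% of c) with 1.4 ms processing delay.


Speed = 0.67 * 3e5 km/s = 201000 km/s
Propagation delay = 5984 / 201000 = 0.0298 s = 29.7711 ms
Processing delay = 1.4 ms
Total one-way latency = 31.1711 ms


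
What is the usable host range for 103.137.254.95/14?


Network: 103.136.0.0
Broadcast: 103.139.255.255
First usable = network + 1
Last usable = broadcast - 1
Range: 103.136.0.1 to 103.139.255.254


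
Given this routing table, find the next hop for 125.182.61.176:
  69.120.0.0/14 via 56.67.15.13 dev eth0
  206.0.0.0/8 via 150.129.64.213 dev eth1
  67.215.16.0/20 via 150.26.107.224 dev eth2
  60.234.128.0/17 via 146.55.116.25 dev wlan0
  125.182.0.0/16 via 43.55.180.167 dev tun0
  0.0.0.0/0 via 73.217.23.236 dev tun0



Longest prefix match for 125.182.61.176:
  /14 69.120.0.0: no
  /8 206.0.0.0: no
  /20 67.215.16.0: no
  /17 60.234.128.0: no
  /16 125.182.0.0: MATCH
  /0 0.0.0.0: MATCH
Selected: next-hop 43.55.180.167 via tun0 (matched /16)


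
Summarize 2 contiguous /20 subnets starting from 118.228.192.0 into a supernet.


Original prefix: /20
Number of subnets: 2 = 2^1
New prefix = 20 - 1 = 19
Supernet: 118.228.192.0/19


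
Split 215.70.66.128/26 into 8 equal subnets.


New prefix = 26 + 3 = 29
Each subnet has 8 addresses
  215.70.66.128/29
  215.70.66.136/29
  215.70.66.144/29
  215.70.66.152/29
  215.70.66.160/29
  215.70.66.168/29
  215.70.66.176/29
  215.70.66.184/29
Subnets: 215.70.66.128/29, 215.70.66.136/29, 215.70.66.144/29, 215.70.66.152/29, 215.70.66.160/29, 215.70.66.168/29, 215.70.66.176/29, 215.70.66.184/29


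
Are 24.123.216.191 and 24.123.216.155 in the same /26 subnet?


Mask: 255.255.255.192
24.123.216.191 AND mask = 24.123.216.128
24.123.216.155 AND mask = 24.123.216.128
Yes, same subnet (24.123.216.128)


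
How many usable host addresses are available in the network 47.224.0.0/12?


Host bits = 32 - 12 = 20
Total addresses = 2^20 = 1048576
Usable = total - 2 (network and broadcast)
Usable hosts: 1048574


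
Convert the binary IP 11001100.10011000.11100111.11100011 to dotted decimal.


11001100 = 204
10011000 = 152
11100111 = 231
11100011 = 227
IP: 204.152.231.227


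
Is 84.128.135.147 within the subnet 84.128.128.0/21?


Subnet network: 84.128.128.0
Test IP AND mask: 84.128.128.0
Yes, 84.128.135.147 is in 84.128.128.0/21


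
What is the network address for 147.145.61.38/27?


IP:   10010011.10010001.00111101.00100110
Mask: 11111111.11111111.11111111.11100000
AND operation:
Net:  10010011.10010001.00111101.00100000
Network: 147.145.61.32/27


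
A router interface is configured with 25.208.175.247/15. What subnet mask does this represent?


/15 means 15 network bits, 17 host bits
Binary: 11111111111111100000000000000000
Mask: 255.254.0.0


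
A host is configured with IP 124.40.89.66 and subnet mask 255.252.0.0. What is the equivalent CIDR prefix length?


Binary: 11111111.11111100.00000000.00000000
Count leading 1s
Prefix: /14


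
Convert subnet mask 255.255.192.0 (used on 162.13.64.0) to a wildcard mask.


Subnet mask: 255.255.192.0
Wildcard = 255.255.255.255 - subnet mask
255 - 255 = 0
255 - 255 = 0
255 - 192 = 63
255 - 0 = 255
Wildcard: 0.0.63.255


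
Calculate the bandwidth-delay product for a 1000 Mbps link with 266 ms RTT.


BDP = bandwidth * RTT
= 1000 Mbps * 266 ms
= 1000 * 1e6 * 266 / 1000 bits
= 266000000 bits
= 33250000 bytes
= 32470.7031 KB
BDP = 266000000 bits (33250000 bytes)


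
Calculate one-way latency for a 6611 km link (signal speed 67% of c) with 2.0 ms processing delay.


Speed = 0.67 * 3e5 km/s = 201000 km/s
Propagation delay = 6611 / 201000 = 0.0329 s = 32.8905 ms
Processing delay = 2.0 ms
Total one-way latency = 34.8905 ms


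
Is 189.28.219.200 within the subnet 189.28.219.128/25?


Subnet network: 189.28.219.128
Test IP AND mask: 189.28.219.128
Yes, 189.28.219.200 is in 189.28.219.128/25


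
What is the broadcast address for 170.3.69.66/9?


Network: 170.0.0.0/9
Host bits = 23
Set all host bits to 1:
Broadcast: 170.127.255.255


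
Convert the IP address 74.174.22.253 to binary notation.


74 = 01001010
174 = 10101110
22 = 00010110
253 = 11111101
Binary: 01001010.10101110.00010110.11111101


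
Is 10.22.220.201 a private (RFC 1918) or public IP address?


RFC 1918 private ranges:
  10.0.0.0/8 (10.0.0.0 - 10.255.255.255)
  172.16.0.0/12 (172.16.0.0 - 172.31.255.255)
  192.168.0.0/16 (192.168.0.0 - 192.168.255.255)
Private (in 10.0.0.0/8)


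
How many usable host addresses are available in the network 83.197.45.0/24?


Host bits = 32 - 24 = 8
Total addresses = 2^8 = 256
Usable = total - 2 (network and broadcast)
Usable hosts: 254


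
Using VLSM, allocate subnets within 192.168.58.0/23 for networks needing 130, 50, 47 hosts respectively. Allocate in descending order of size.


130 hosts -> /24 (254 usable): 192.168.58.0/24
50 hosts -> /26 (62 usable): 192.168.59.0/26
47 hosts -> /26 (62 usable): 192.168.59.64/26
Allocation: 192.168.58.0/24 (130 hosts, 254 usable); 192.168.59.0/26 (50 hosts, 62 usable); 192.168.59.64/26 (47 hosts, 62 usable)


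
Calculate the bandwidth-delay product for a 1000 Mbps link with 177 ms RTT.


BDP = bandwidth * RTT
= 1000 Mbps * 177 ms
= 1000 * 1e6 * 177 / 1000 bits
= 177000000 bits
= 22125000 bytes
= 21606.4453 KB
BDP = 177000000 bits (22125000 bytes)


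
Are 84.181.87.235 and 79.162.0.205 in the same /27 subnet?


Mask: 255.255.255.224
84.181.87.235 AND mask = 84.181.87.224
79.162.0.205 AND mask = 79.162.0.192
No, different subnets (84.181.87.224 vs 79.162.0.192)


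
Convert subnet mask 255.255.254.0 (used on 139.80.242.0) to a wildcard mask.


Subnet mask: 255.255.254.0
Wildcard = 255.255.255.255 - subnet mask
255 - 255 = 0
255 - 255 = 0
255 - 254 = 1
255 - 0 = 255
Wildcard: 0.0.1.255


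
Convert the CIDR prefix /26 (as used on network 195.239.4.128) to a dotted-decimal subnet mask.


/26 means 26 network bits, 6 host bits
Binary: 11111111111111111111111111000000
Mask: 255.255.255.192


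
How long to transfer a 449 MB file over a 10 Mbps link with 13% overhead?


Effective throughput = 10 * (1 - 13/100) = 8.7 Mbps
File size in Mb = 449 * 8 = 3592 Mb
Time = 3592 / 8.7
Time = 412.8736 seconds


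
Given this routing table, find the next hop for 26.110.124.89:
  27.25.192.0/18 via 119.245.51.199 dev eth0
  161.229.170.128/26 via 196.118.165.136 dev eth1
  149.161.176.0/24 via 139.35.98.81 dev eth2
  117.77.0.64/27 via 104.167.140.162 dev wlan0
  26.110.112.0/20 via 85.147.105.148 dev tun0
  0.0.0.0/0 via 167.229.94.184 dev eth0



Longest prefix match for 26.110.124.89:
  /18 27.25.192.0: no
  /26 161.229.170.128: no
  /24 149.161.176.0: no
  /27 117.77.0.64: no
  /20 26.110.112.0: MATCH
  /0 0.0.0.0: MATCH
Selected: next-hop 85.147.105.148 via tun0 (matched /20)


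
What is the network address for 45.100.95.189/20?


IP:   00101101.01100100.01011111.10111101
Mask: 11111111.11111111.11110000.00000000
AND operation:
Net:  00101101.01100100.01010000.00000000
Network: 45.100.80.0/20


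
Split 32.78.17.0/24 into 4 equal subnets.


New prefix = 24 + 2 = 26
Each subnet has 64 addresses
  32.78.17.0/26
  32.78.17.64/26
  32.78.17.128/26
  32.78.17.192/26
Subnets: 32.78.17.0/26, 32.78.17.64/26, 32.78.17.128/26, 32.78.17.192/26


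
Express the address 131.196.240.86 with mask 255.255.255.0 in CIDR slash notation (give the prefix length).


Binary: 11111111.11111111.11111111.00000000
Count leading 1s
Prefix: /24


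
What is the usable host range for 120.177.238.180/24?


Network: 120.177.238.0
Broadcast: 120.177.238.255
First usable = network + 1
Last usable = broadcast - 1
Range: 120.177.238.1 to 120.177.238.254


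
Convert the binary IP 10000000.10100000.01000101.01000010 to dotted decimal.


10000000 = 128
10100000 = 160
01000101 = 69
01000010 = 66
IP: 128.160.69.66


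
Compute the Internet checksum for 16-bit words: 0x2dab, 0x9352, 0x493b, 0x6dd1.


Sum all words (with carry folding):
+ 0x2dab = 0x2dab
+ 0x9352 = 0xc0fd
+ 0x493b = 0x0a39
+ 0x6dd1 = 0x780a
One's complement: ~0x780a
Checksum = 0x87f5


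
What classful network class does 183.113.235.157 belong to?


First octet: 183
Binary: 10110111
10xxxxxx -> Class B (128-191)
Class B, default mask 255.255.0.0 (/16)


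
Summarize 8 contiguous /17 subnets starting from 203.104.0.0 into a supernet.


Original prefix: /17
Number of subnets: 8 = 2^3
New prefix = 17 - 3 = 14
Supernet: 203.104.0.0/14


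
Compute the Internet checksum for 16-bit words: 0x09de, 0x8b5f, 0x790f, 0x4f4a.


Sum all words (with carry folding):
+ 0x09de = 0x09de
+ 0x8b5f = 0x953d
+ 0x790f = 0x0e4d
+ 0x4f4a = 0x5d97
One's complement: ~0x5d97
Checksum = 0xa268


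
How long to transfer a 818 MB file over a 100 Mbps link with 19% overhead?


Effective throughput = 100 * (1 - 19/100) = 81 Mbps
File size in Mb = 818 * 8 = 6544 Mb
Time = 6544 / 81
Time = 80.7901 seconds


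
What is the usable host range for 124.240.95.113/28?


Network: 124.240.95.112
Broadcast: 124.240.95.127
First usable = network + 1
Last usable = broadcast - 1
Range: 124.240.95.113 to 124.240.95.126


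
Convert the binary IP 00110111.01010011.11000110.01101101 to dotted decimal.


00110111 = 55
01010011 = 83
11000110 = 198
01101101 = 109
IP: 55.83.198.109


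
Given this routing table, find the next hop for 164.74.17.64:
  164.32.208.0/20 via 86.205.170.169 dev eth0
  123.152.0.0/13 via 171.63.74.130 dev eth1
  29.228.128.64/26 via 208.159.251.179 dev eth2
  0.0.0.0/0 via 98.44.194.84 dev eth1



Longest prefix match for 164.74.17.64:
  /20 164.32.208.0: no
  /13 123.152.0.0: no
  /26 29.228.128.64: no
  /0 0.0.0.0: MATCH
Selected: next-hop 98.44.194.84 via eth1 (matched /0)


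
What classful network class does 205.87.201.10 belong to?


First octet: 205
Binary: 11001101
110xxxxx -> Class C (192-223)
Class C, default mask 255.255.255.0 (/24)


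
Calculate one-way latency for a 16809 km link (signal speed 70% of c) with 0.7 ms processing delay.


Speed = 0.7 * 3e5 km/s = 210000 km/s
Propagation delay = 16809 / 210000 = 0.08 s = 80.0429 ms
Processing delay = 0.7 ms
Total one-way latency = 80.7429 ms


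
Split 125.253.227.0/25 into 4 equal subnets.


New prefix = 25 + 2 = 27
Each subnet has 32 addresses
  125.253.227.0/27
  125.253.227.32/27
  125.253.227.64/27
  125.253.227.96/27
Subnets: 125.253.227.0/27, 125.253.227.32/27, 125.253.227.64/27, 125.253.227.96/27


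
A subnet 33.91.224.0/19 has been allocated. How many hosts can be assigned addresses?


Host bits = 32 - 19 = 13
Total addresses = 2^13 = 8192
Usable = total - 2 (network and broadcast)
Usable hosts: 8190


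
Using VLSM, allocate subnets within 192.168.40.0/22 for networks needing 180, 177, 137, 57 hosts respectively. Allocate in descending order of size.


180 hosts -> /24 (254 usable): 192.168.40.0/24
177 hosts -> /24 (254 usable): 192.168.41.0/24
137 hosts -> /24 (254 usable): 192.168.42.0/24
57 hosts -> /26 (62 usable): 192.168.43.0/26
Allocation: 192.168.40.0/24 (180 hosts, 254 usable); 192.168.41.0/24 (177 hosts, 254 usable); 192.168.42.0/24 (137 hosts, 254 usable); 192.168.43.0/26 (57 hosts, 62 usable)


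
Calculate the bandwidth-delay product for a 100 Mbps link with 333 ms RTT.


BDP = bandwidth * RTT
= 100 Mbps * 333 ms
= 100 * 1e6 * 333 / 1000 bits
= 33300000 bits
= 4162500 bytes
= 4064.9414 KB
BDP = 33300000 bits (4162500 bytes)


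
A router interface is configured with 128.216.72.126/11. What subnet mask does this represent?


/11 means 11 network bits, 21 host bits
Binary: 11111111111000000000000000000000
Mask: 255.224.0.0


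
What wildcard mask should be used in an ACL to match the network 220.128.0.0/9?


Subnet mask: 255.128.0.0
Wildcard = 255.255.255.255 - subnet mask
255 - 255 = 0
255 - 128 = 127
255 - 0 = 255
255 - 0 = 255
Wildcard: 0.127.255.255


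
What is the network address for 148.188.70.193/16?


IP:   10010100.10111100.01000110.11000001
Mask: 11111111.11111111.00000000.00000000
AND operation:
Net:  10010100.10111100.00000000.00000000
Network: 148.188.0.0/16


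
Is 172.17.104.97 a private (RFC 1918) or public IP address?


RFC 1918 private ranges:
  10.0.0.0/8 (10.0.0.0 - 10.255.255.255)
  172.16.0.0/12 (172.16.0.0 - 172.31.255.255)
  192.168.0.0/16 (192.168.0.0 - 192.168.255.255)
Private (in 172.16.0.0/12)


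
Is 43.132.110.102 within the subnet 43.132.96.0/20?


Subnet network: 43.132.96.0
Test IP AND mask: 43.132.96.0
Yes, 43.132.110.102 is in 43.132.96.0/20


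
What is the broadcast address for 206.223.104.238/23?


Network: 206.223.104.0/23
Host bits = 9
Set all host bits to 1:
Broadcast: 206.223.105.255


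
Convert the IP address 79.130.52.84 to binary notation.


79 = 01001111
130 = 10000010
52 = 00110100
84 = 01010100
Binary: 01001111.10000010.00110100.01010100


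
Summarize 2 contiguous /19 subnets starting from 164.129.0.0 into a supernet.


Original prefix: /19
Number of subnets: 2 = 2^1
New prefix = 19 - 1 = 18
Supernet: 164.129.0.0/18


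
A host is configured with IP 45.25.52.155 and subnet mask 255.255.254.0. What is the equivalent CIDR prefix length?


Binary: 11111111.11111111.11111110.00000000
Count leading 1s
Prefix: /23


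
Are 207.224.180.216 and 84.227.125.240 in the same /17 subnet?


Mask: 255.255.128.0
207.224.180.216 AND mask = 207.224.128.0
84.227.125.240 AND mask = 84.227.0.0
No, different subnets (207.224.128.0 vs 84.227.0.0)


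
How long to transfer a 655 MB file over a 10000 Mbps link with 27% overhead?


Effective throughput = 10000 * (1 - 27/100) = 7300 Mbps
File size in Mb = 655 * 8 = 5240 Mb
Time = 5240 / 7300
Time = 0.7178 seconds


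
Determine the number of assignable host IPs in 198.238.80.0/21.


Host bits = 32 - 21 = 11
Total addresses = 2^11 = 2048
Usable = total - 2 (network and broadcast)
Usable hosts: 2046


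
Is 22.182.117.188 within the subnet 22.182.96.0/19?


Subnet network: 22.182.96.0
Test IP AND mask: 22.182.96.0
Yes, 22.182.117.188 is in 22.182.96.0/19


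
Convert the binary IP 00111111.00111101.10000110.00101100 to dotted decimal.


00111111 = 63
00111101 = 61
10000110 = 134
00101100 = 44
IP: 63.61.134.44


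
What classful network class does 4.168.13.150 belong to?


First octet: 4
Binary: 00000100
0xxxxxxx -> Class A (1-126)
Class A, default mask 255.0.0.0 (/8)


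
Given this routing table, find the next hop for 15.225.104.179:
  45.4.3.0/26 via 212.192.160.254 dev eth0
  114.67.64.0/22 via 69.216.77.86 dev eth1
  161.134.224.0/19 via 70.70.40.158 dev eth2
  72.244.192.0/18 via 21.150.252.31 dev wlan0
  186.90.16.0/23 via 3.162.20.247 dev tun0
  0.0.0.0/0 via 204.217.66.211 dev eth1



Longest prefix match for 15.225.104.179:
  /26 45.4.3.0: no
  /22 114.67.64.0: no
  /19 161.134.224.0: no
  /18 72.244.192.0: no
  /23 186.90.16.0: no
  /0 0.0.0.0: MATCH
Selected: next-hop 204.217.66.211 via eth1 (matched /0)


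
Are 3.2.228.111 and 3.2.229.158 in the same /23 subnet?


Mask: 255.255.254.0
3.2.228.111 AND mask = 3.2.228.0
3.2.229.158 AND mask = 3.2.228.0
Yes, same subnet (3.2.228.0)


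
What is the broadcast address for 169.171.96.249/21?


Network: 169.171.96.0/21
Host bits = 11
Set all host bits to 1:
Broadcast: 169.171.103.255


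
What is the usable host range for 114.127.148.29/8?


Network: 114.0.0.0
Broadcast: 114.255.255.255
First usable = network + 1
Last usable = broadcast - 1
Range: 114.0.0.1 to 114.255.255.254


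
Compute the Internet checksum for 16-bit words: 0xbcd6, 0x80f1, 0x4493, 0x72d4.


Sum all words (with carry folding):
+ 0xbcd6 = 0xbcd6
+ 0x80f1 = 0x3dc8
+ 0x4493 = 0x825b
+ 0x72d4 = 0xf52f
One's complement: ~0xf52f
Checksum = 0x0ad0


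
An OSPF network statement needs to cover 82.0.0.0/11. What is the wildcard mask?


Subnet mask: 255.224.0.0
Wildcard = 255.255.255.255 - subnet mask
255 - 255 = 0
255 - 224 = 31
255 - 0 = 255
255 - 0 = 255
Wildcard: 0.31.255.255


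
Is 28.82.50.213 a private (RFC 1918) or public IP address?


RFC 1918 private ranges:
  10.0.0.0/8 (10.0.0.0 - 10.255.255.255)
  172.16.0.0/12 (172.16.0.0 - 172.31.255.255)
  192.168.0.0/16 (192.168.0.0 - 192.168.255.255)
Public (not in any RFC 1918 range)


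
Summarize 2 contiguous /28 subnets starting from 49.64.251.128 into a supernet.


Original prefix: /28
Number of subnets: 2 = 2^1
New prefix = 28 - 1 = 27
Supernet: 49.64.251.128/27


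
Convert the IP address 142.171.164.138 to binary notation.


142 = 10001110
171 = 10101011
164 = 10100100
138 = 10001010
Binary: 10001110.10101011.10100100.10001010


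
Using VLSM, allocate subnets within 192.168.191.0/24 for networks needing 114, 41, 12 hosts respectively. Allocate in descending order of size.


114 hosts -> /25 (126 usable): 192.168.191.0/25
41 hosts -> /26 (62 usable): 192.168.191.128/26
12 hosts -> /28 (14 usable): 192.168.191.192/28
Allocation: 192.168.191.0/25 (114 hosts, 126 usable); 192.168.191.128/26 (41 hosts, 62 usable); 192.168.191.192/28 (12 hosts, 14 usable)


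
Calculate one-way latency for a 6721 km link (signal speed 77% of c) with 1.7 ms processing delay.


Speed = 0.77 * 3e5 km/s = 231000 km/s
Propagation delay = 6721 / 231000 = 0.0291 s = 29.0952 ms
Processing delay = 1.7 ms
Total one-way latency = 30.7952 ms


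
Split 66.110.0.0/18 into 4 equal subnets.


New prefix = 18 + 2 = 20
Each subnet has 4096 addresses
  66.110.0.0/20
  66.110.16.0/20
  66.110.32.0/20
  66.110.48.0/20
Subnets: 66.110.0.0/20, 66.110.16.0/20, 66.110.32.0/20, 66.110.48.0/20


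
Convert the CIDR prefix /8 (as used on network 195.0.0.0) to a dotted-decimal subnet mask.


/8 means 8 network bits, 24 host bits
Binary: 11111111000000000000000000000000
Mask: 255.0.0.0


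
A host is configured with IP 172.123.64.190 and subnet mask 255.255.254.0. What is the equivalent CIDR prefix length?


Binary: 11111111.11111111.11111110.00000000
Count leading 1s
Prefix: /23


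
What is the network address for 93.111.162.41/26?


IP:   01011101.01101111.10100010.00101001
Mask: 11111111.11111111.11111111.11000000
AND operation:
Net:  01011101.01101111.10100010.00000000
Network: 93.111.162.0/26


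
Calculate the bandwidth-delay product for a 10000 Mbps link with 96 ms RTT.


BDP = bandwidth * RTT
= 10000 Mbps * 96 ms
= 10000 * 1e6 * 96 / 1000 bits
= 960000000 bits
= 120000000 bytes
= 117187.5 KB
BDP = 960000000 bits (120000000 bytes)


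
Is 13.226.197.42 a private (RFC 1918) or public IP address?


RFC 1918 private ranges:
  10.0.0.0/8 (10.0.0.0 - 10.255.255.255)
  172.16.0.0/12 (172.16.0.0 - 172.31.255.255)
  192.168.0.0/16 (192.168.0.0 - 192.168.255.255)
Public (not in any RFC 1918 range)


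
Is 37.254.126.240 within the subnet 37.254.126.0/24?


Subnet network: 37.254.126.0
Test IP AND mask: 37.254.126.0
Yes, 37.254.126.240 is in 37.254.126.0/24


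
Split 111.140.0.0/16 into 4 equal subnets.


New prefix = 16 + 2 = 18
Each subnet has 16384 addresses
  111.140.0.0/18
  111.140.64.0/18
  111.140.128.0/18
  111.140.192.0/18
Subnets: 111.140.0.0/18, 111.140.64.0/18, 111.140.128.0/18, 111.140.192.0/18


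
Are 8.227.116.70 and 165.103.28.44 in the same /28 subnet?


Mask: 255.255.255.240
8.227.116.70 AND mask = 8.227.116.64
165.103.28.44 AND mask = 165.103.28.32
No, different subnets (8.227.116.64 vs 165.103.28.32)


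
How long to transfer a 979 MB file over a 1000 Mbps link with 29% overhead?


Effective throughput = 1000 * (1 - 29/100) = 710 Mbps
File size in Mb = 979 * 8 = 7832 Mb
Time = 7832 / 710
Time = 11.031 seconds


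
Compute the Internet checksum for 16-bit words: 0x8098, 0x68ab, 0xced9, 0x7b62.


Sum all words (with carry folding):
+ 0x8098 = 0x8098
+ 0x68ab = 0xe943
+ 0xced9 = 0xb81d
+ 0x7b62 = 0x3380
One's complement: ~0x3380
Checksum = 0xcc7f


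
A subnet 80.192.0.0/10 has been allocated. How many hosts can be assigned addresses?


Host bits = 32 - 10 = 22
Total addresses = 2^22 = 4194304
Usable = total - 2 (network and broadcast)
Usable hosts: 4194302


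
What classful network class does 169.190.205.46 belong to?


First octet: 169
Binary: 10101001
10xxxxxx -> Class B (128-191)
Class B, default mask 255.255.0.0 (/16)


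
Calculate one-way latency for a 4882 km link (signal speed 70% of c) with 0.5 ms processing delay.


Speed = 0.7 * 3e5 km/s = 210000 km/s
Propagation delay = 4882 / 210000 = 0.0232 s = 23.2476 ms
Processing delay = 0.5 ms
Total one-way latency = 23.7476 ms


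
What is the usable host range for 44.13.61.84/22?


Network: 44.13.60.0
Broadcast: 44.13.63.255
First usable = network + 1
Last usable = broadcast - 1
Range: 44.13.60.1 to 44.13.63.254


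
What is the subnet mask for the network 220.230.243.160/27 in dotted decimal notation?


/27 means 27 network bits, 5 host bits
Binary: 11111111111111111111111111100000
Mask: 255.255.255.224


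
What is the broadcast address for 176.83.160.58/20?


Network: 176.83.160.0/20
Host bits = 12
Set all host bits to 1:
Broadcast: 176.83.175.255


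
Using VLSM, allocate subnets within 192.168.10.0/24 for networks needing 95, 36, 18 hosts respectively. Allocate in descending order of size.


95 hosts -> /25 (126 usable): 192.168.10.0/25
36 hosts -> /26 (62 usable): 192.168.10.128/26
18 hosts -> /27 (30 usable): 192.168.10.192/27
Allocation: 192.168.10.0/25 (95 hosts, 126 usable); 192.168.10.128/26 (36 hosts, 62 usable); 192.168.10.192/27 (18 hosts, 30 usable)


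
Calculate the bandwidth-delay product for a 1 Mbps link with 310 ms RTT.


BDP = bandwidth * RTT
= 1 Mbps * 310 ms
= 1 * 1e6 * 310 / 1000 bits
= 310000 bits
= 38750 bytes
= 37.8418 KB
BDP = 310000 bits (38750 bytes)


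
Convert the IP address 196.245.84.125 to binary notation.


196 = 11000100
245 = 11110101
84 = 01010100
125 = 01111101
Binary: 11000100.11110101.01010100.01111101


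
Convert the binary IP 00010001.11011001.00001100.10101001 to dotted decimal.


00010001 = 17
11011001 = 217
00001100 = 12
10101001 = 169
IP: 17.217.12.169


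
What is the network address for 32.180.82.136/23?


IP:   00100000.10110100.01010010.10001000
Mask: 11111111.11111111.11111110.00000000
AND operation:
Net:  00100000.10110100.01010010.00000000
Network: 32.180.82.0/23


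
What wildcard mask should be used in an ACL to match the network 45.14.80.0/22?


Subnet mask: 255.255.252.0
Wildcard = 255.255.255.255 - subnet mask
255 - 255 = 0
255 - 255 = 0
255 - 252 = 3
255 - 0 = 255
Wildcard: 0.0.3.255


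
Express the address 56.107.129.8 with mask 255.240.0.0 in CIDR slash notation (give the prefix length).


Binary: 11111111.11110000.00000000.00000000
Count leading 1s
Prefix: /12


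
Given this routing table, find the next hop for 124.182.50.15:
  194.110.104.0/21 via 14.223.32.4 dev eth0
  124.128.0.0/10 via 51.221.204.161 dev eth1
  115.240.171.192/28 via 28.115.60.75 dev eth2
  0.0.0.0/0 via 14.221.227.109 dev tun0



Longest prefix match for 124.182.50.15:
  /21 194.110.104.0: no
  /10 124.128.0.0: MATCH
  /28 115.240.171.192: no
  /0 0.0.0.0: MATCH
Selected: next-hop 51.221.204.161 via eth1 (matched /10)


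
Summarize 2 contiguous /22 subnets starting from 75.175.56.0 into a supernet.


Original prefix: /22
Number of subnets: 2 = 2^1
New prefix = 22 - 1 = 21
Supernet: 75.175.56.0/21


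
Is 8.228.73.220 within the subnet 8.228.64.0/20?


Subnet network: 8.228.64.0
Test IP AND mask: 8.228.64.0
Yes, 8.228.73.220 is in 8.228.64.0/20


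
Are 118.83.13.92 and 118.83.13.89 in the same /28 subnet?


Mask: 255.255.255.240
118.83.13.92 AND mask = 118.83.13.80
118.83.13.89 AND mask = 118.83.13.80
Yes, same subnet (118.83.13.80)


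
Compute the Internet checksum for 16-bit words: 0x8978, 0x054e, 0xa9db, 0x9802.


Sum all words (with carry folding):
+ 0x8978 = 0x8978
+ 0x054e = 0x8ec6
+ 0xa9db = 0x38a2
+ 0x9802 = 0xd0a4
One's complement: ~0xd0a4
Checksum = 0x2f5b


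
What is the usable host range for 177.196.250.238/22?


Network: 177.196.248.0
Broadcast: 177.196.251.255
First usable = network + 1
Last usable = broadcast - 1
Range: 177.196.248.1 to 177.196.251.254


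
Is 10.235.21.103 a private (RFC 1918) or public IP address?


RFC 1918 private ranges:
  10.0.0.0/8 (10.0.0.0 - 10.255.255.255)
  172.16.0.0/12 (172.16.0.0 - 172.31.255.255)
  192.168.0.0/16 (192.168.0.0 - 192.168.255.255)
Private (in 10.0.0.0/8)


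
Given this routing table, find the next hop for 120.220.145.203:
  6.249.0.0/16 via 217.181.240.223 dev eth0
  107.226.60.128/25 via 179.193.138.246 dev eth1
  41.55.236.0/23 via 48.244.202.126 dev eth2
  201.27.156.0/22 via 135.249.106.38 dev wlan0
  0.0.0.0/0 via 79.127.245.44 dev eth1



Longest prefix match for 120.220.145.203:
  /16 6.249.0.0: no
  /25 107.226.60.128: no
  /23 41.55.236.0: no
  /22 201.27.156.0: no
  /0 0.0.0.0: MATCH
Selected: next-hop 79.127.245.44 via eth1 (matched /0)


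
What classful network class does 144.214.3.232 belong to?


First octet: 144
Binary: 10010000
10xxxxxx -> Class B (128-191)
Class B, default mask 255.255.0.0 (/16)


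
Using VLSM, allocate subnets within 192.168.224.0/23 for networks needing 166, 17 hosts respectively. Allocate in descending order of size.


166 hosts -> /24 (254 usable): 192.168.224.0/24
17 hosts -> /27 (30 usable): 192.168.225.0/27
Allocation: 192.168.224.0/24 (166 hosts, 254 usable); 192.168.225.0/27 (17 hosts, 30 usable)


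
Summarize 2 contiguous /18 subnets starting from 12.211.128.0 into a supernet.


Original prefix: /18
Number of subnets: 2 = 2^1
New prefix = 18 - 1 = 17
Supernet: 12.211.128.0/17


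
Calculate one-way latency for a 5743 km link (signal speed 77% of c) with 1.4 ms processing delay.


Speed = 0.77 * 3e5 km/s = 231000 km/s
Propagation delay = 5743 / 231000 = 0.0249 s = 24.8615 ms
Processing delay = 1.4 ms
Total one-way latency = 26.2615 ms


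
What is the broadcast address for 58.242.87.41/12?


Network: 58.240.0.0/12
Host bits = 20
Set all host bits to 1:
Broadcast: 58.255.255.255


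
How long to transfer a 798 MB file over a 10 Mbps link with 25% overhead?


Effective throughput = 10 * (1 - 25/100) = 7.5 Mbps
File size in Mb = 798 * 8 = 6384 Mb
Time = 6384 / 7.5
Time = 851.2 seconds


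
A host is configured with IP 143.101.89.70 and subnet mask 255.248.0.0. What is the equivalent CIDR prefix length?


Binary: 11111111.11111000.00000000.00000000
Count leading 1s
Prefix: /13


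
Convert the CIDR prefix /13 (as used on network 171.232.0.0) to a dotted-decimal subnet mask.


/13 means 13 network bits, 19 host bits
Binary: 11111111111110000000000000000000
Mask: 255.248.0.0


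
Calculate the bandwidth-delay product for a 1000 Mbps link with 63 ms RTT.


BDP = bandwidth * RTT
= 1000 Mbps * 63 ms
= 1000 * 1e6 * 63 / 1000 bits
= 63000000 bits
= 7875000 bytes
= 7690.4297 KB
BDP = 63000000 bits (7875000 bytes)


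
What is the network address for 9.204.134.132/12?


IP:   00001001.11001100.10000110.10000100
Mask: 11111111.11110000.00000000.00000000
AND operation:
Net:  00001001.11000000.00000000.00000000
Network: 9.192.0.0/12


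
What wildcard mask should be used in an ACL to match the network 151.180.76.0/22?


Subnet mask: 255.255.252.0
Wildcard = 255.255.255.255 - subnet mask
255 - 255 = 0
255 - 255 = 0
255 - 252 = 3
255 - 0 = 255
Wildcard: 0.0.3.255


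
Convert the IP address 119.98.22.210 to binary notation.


119 = 01110111
98 = 01100010
22 = 00010110
210 = 11010010
Binary: 01110111.01100010.00010110.11010010


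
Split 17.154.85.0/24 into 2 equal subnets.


New prefix = 24 + 1 = 25
Each subnet has 128 addresses
  17.154.85.0/25
  17.154.85.128/25
Subnets: 17.154.85.0/25, 17.154.85.128/25


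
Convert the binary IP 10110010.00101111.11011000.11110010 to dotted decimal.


10110010 = 178
00101111 = 47
11011000 = 216
11110010 = 242
IP: 178.47.216.242


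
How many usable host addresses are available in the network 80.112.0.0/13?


Host bits = 32 - 13 = 19
Total addresses = 2^19 = 524288
Usable = total - 2 (network and broadcast)
Usable hosts: 524286


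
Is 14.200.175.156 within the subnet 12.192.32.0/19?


Subnet network: 12.192.32.0
Test IP AND mask: 14.200.160.0
No, 14.200.175.156 is not in 12.192.32.0/19
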